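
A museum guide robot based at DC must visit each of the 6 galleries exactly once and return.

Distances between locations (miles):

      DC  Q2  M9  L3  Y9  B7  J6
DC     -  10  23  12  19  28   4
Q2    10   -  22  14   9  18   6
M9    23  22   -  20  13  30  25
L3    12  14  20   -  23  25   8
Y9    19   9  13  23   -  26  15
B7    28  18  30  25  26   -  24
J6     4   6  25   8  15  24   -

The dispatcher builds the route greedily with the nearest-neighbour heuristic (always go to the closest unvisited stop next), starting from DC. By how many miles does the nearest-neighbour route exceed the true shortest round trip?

The nearest-neighbour route is 6 miles longer than optimal.

DC: J6=4, Q2=10, L3=12, Y9=19, M9=23, B7=28 ⇒ J6
J6: Q2=6, L3=8, Y9=15, B7=24, M9=25 ⇒ Q2
Q2: Y9=9, L3=14, B7=18, M9=22 ⇒ Y9
Y9: M9=13, L3=23, B7=26 ⇒ M9
M9: L3=20, B7=30 ⇒ L3
L3: B7=25 ⇒ B7
NN route DC → J6 → Q2 → Y9 → M9 → L3 → B7 → DC costs 105.
Optimal: DC → Q2 → Y9 → M9 → B7 → L3 → J6 → DC costs 99 (by enumerating all 360 distinct tours).
Excess = 105 − 99 = 6.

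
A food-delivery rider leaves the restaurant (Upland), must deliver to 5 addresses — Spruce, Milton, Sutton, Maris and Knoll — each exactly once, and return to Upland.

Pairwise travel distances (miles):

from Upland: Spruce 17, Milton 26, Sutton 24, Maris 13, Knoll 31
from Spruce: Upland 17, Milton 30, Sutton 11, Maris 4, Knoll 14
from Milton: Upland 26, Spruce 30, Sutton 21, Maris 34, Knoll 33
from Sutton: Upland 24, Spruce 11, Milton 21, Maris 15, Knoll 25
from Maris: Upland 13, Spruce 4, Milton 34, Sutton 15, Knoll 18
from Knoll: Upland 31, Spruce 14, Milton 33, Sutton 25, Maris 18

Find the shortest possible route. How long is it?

There are 60 distinct closed tours to check (reversals are equivalent).
Upland → Spruce → Milton → Sutton → Maris → Knoll → Upland: 17+30+21+15+18+31 = 132
Upland → Spruce → Milton → Sutton → Knoll → Maris → Upland: 17+30+21+25+18+13 = 124
Upland → Spruce → Milton → Maris → Sutton → Knoll → Upland: 17+30+34+15+25+31 = 152
Upland → Spruce → Milton → Maris → Knoll → Sutton → Upland: 17+30+34+18+25+24 = 148
Upland → Spruce → Milton → Knoll → Sutton → Maris → Upland: 17+30+33+25+15+13 = 133
Upland → Spruce → Milton → Knoll → Maris → Sutton → Upland: 17+30+33+18+15+24 = 137
Upland → Spruce → Sutton → Milton → Maris → Knoll → Upland: 17+11+21+34+18+31 = 132
Upland → Spruce → Sutton → Milton → Knoll → Maris → Upland: 17+11+21+33+18+13 = 113
Upland → Spruce → Sutton → Maris → Milton → Knoll → Upland: 17+11+15+34+33+31 = 141
Upland → Spruce → Sutton → Maris → Knoll → Milton → Upland: 17+11+15+18+33+26 = 120
Upland → Spruce → Sutton → Knoll → Milton → Maris → Upland: 17+11+25+33+34+13 = 133
Upland → Spruce → Sutton → Knoll → Maris → Milton → Upland: 17+11+25+18+34+26 = 131
Upland → Spruce → Maris → Milton → Sutton → Knoll → Upland: 17+4+34+21+25+31 = 132
Upland → Spruce → Maris → Milton → Knoll → Sutton → Upland: 17+4+34+33+25+24 = 137
… (46 more)
Upland → Milton → Sutton → Spruce → Knoll → Maris → Upland: 26+21+11+14+18+13 = 103  ← best
The minimum is 103.
One optimal route: Upland → Milton → Sutton → Spruce → Knoll → Maris → Upland (or its reverse).

103 miles — the shortest possible round trip.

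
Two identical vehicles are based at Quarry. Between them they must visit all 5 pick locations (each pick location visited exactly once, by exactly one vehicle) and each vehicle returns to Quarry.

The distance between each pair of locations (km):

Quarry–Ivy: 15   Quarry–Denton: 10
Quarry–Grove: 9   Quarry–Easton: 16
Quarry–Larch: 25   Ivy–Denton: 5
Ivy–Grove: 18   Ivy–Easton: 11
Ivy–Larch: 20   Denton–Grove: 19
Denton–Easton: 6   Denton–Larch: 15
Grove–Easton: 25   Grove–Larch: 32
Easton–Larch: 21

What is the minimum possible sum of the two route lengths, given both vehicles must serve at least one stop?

There are 2^4 − 1 = 15 ways to divide the 5 stops into two non-empty groups. For each, the best each vehicle can do is its own shortest tour through its group:
  {Ivy} + {Denton, Grove, Easton, Larch}: 30 + 78 = 108
  {Denton} + {Ivy, Grove, Easton, Larch}: 20 + 84 = 104
  {Ivy, Denton} + {Grove, Easton, Larch}: 30 + 78 = 108
  {Grove} + {Ivy, Denton, Easton, Larch}: 18 + 72 = 90
  {Ivy, Grove} + {Denton, Easton, Larch}: 42 + 62 = 104
  {Denton, Grove} + {Ivy, Easton, Larch}: 38 + 72 = 110
  … (15 splits in total)
Best: vehicle 1 Quarry → Grove → Quarry = 18; vehicle 2 Quarry → Ivy → Denton → Easton → Larch → Quarry = 72; combined 90.

Minimum combined distance: 90 km.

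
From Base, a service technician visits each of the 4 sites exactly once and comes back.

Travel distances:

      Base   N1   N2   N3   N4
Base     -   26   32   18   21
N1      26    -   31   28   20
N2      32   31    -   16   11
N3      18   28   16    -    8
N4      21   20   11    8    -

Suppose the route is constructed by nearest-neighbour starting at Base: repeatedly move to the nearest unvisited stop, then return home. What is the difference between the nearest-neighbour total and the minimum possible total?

3 longer than the optimal tour.

From Base: N3=18, N4=21, N1=26, N2=32 → choose N3 (18).
From N3: N4=8, N2=16, N1=28 → choose N4 (8).
From N4: N2=11, N1=20 → choose N2 (11).
From N2: N1=31 → choose N1 (31).
NN route Base → N3 → N4 → N2 → N1 → Base costs 94.
Optimal: Base → N1 → N4 → N2 → N3 → Base costs 91 (by enumerating all 12 distinct tours).
Excess = 94 − 91 = 3.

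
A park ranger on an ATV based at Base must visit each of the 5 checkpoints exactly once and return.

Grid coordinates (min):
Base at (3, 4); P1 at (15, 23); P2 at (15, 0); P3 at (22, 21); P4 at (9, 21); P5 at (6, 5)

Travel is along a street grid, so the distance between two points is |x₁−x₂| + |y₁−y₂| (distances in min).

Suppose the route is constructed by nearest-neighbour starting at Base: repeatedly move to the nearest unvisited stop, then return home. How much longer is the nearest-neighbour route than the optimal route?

Excess over optimum: 14 min.

Base: P5=4, P2=16, P4=23, P1=31, P3=36 ⇒ P5
P5: P2=14, P4=19, P1=27, P3=32 ⇒ P2
P2: P1=23, P4=27, P3=28 ⇒ P1
P1: P4=8, P3=9 ⇒ P4
P4: P3=13 ⇒ P3
NN route Base → P5 → P2 → P1 → P4 → P3 → Base costs 98.
Optimal: Base → P2 → P1 → P3 → P4 → P5 → Base costs 84 (by enumerating all 60 distinct tours).
Excess = 98 − 84 = 14.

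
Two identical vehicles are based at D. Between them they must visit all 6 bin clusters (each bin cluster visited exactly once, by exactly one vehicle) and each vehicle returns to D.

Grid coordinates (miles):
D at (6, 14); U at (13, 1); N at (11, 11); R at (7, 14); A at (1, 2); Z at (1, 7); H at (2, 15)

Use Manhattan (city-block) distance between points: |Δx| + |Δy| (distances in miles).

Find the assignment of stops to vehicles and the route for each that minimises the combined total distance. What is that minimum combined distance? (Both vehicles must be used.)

54 miles — the smallest possible combined total.

Try each way of splitting the stops between the two vehicles (each non-empty) and, for each split, find the best tour for each vehicle:
  {U} + {N, R, A, Z, H}: 40 + 46 = 86
  {N} + {U, R, A, Z, H}: 16 + 52 = 68
  {U, N} + {R, A, Z, H}: 40 + 38 = 78
  {R} + {U, N, A, Z, H}: 2 + 52 = 54
  {U, R} + {N, A, Z, H}: 40 + 46 = 86
  {N, R} + {U, A, Z, H}: 16 + 52 = 68
  … (31 splits in total)
Best: vehicle 1 D → R → D = 2; vehicle 2 D → N → U → A → Z → H → D = 52; combined 54.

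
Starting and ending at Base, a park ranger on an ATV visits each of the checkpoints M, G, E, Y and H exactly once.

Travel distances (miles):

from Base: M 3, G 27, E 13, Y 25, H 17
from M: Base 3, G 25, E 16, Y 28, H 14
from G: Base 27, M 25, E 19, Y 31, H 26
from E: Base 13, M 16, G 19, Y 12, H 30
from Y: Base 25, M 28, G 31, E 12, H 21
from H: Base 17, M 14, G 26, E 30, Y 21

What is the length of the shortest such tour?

96 miles — the shortest possible round trip.

Base-M-G-E-Y-H-Base: 3+25+19+12+21+17 = 97
Base-M-G-E-H-Y-Base: 3+25+19+30+21+25 = 123
Base-M-G-Y-E-H-Base: 3+25+31+12+30+17 = 118
Base-M-G-Y-H-E-Base: 3+25+31+21+30+13 = 123
Base-M-G-H-E-Y-Base: 3+25+26+30+12+25 = 121
Base-M-G-H-Y-E-Base: 3+25+26+21+12+13 = 100
Base-M-E-G-Y-H-Base: 3+16+19+31+21+17 = 107
Base-M-E-G-H-Y-Base: 3+16+19+26+21+25 = 110
Base-M-E-Y-G-H-Base: 3+16+12+31+26+17 = 105
Base-M-E-Y-H-G-Base: 3+16+12+21+26+27 = 105
Base-M-E-H-G-Y-Base: 3+16+30+26+31+25 = 131
Base-M-E-H-Y-G-Base: 3+16+30+21+31+27 = 128
Base-M-Y-G-E-H-Base: 3+28+31+19+30+17 = 128
Base-M-Y-G-H-E-Base: 3+28+31+26+30+13 = 131
… (46 more)
Base-M-H-Y-E-G-Base: 3+14+21+12+19+27 = 96  ← best
The minimum is 96.
One optimal route: Base → M → H → Y → E → G → Base (or its reverse).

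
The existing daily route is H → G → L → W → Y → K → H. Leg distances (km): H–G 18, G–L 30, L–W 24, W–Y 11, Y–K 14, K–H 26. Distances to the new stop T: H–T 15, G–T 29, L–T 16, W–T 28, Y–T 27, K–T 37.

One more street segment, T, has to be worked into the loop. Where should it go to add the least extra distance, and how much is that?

+15 km — insert T between G and L.

Insertion cost between consecutive stops i–j is d(i,T) + d(T,j) − d(i,j):
  between H and G: 15 + 29 − 18 = 26
  between G and L: 29 + 16 − 30 = 15
  between L and W: 16 + 28 − 24 = 20
  between W and Y: 28 + 27 − 11 = 44
  between Y and K: 27 + 37 − 14 = 50
  between K and H: 37 + 15 − 26 = 26
Cheapest insertion is between G and L, adding 15.
New total = 123 + 15 = 138.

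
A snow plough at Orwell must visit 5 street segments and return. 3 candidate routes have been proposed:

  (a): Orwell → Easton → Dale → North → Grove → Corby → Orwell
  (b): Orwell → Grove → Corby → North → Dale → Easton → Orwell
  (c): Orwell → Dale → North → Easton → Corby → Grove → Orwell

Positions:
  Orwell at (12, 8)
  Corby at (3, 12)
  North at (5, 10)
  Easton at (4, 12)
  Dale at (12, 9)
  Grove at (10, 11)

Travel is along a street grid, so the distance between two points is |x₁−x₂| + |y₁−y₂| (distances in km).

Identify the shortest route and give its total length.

(a): 12 + 11 + 8 + 6 + 8 + 13 = 58
(b): 5 + 8 + 4 + 8 + 11 + 12 = 48
(c): 1 + 8 + 3 + 1 + 8 + 5 = 26

26 km — (c) is the shortest.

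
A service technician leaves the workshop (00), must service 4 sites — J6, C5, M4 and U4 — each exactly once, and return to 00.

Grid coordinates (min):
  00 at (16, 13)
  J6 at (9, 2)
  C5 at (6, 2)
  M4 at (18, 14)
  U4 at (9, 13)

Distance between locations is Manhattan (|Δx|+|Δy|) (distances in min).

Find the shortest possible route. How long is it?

48 min — the shortest possible round trip.

00 → J6 → C5 → M4 → U4 → 00: 18+3+24+10+7 = 62
00 → J6 → C5 → U4 → M4 → 00: 18+3+14+10+3 = 48
00 → J6 → M4 → C5 → U4 → 00: 18+21+24+14+7 = 84
00 → J6 → M4 → U4 → C5 → 00: 18+21+10+14+21 = 84
00 → J6 → U4 → C5 → M4 → 00: 18+11+14+24+3 = 70
00 → J6 → U4 → M4 → C5 → 00: 18+11+10+24+21 = 84
00 → C5 → J6 → M4 → U4 → 00: 21+3+21+10+7 = 62
00 → C5 → J6 → U4 → M4 → 00: 21+3+11+10+3 = 48
00 → C5 → M4 → J6 → U4 → 00: 21+24+21+11+7 = 84
00 → C5 → U4 → J6 → M4 → 00: 21+14+11+21+3 = 70
00 → M4 → J6 → C5 → U4 → 00: 3+21+3+14+7 = 48
00 → M4 → C5 → J6 → U4 → 00: 3+24+3+11+7 = 48
The minimum is 48.
One optimal route: 00 → J6 → C5 → U4 → M4 → 00 (or its reverse).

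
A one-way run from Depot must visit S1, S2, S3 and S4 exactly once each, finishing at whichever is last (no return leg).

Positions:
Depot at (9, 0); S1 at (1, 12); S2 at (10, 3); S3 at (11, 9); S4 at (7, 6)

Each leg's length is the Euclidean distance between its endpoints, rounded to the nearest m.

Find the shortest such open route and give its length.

22 m — the minimum one-way total.

There are 4! = 24 possible orderings.
Depot→S1→S2→S3→S4: 14+13+6+5 = 38
Depot→S1→S2→S4→S3: 14+13+4+5 = 36
Depot→S1→S3→S2→S4: 14+10+6+4 = 34
Depot→S1→S3→S4→S2: 14+10+5+4 = 33
Depot→S1→S4→S2→S3: 14+8+4+6 = 32
Depot→S1→S4→S3→S2: 14+8+5+6 = 33
Depot→S2→S1→S3→S4: 3+13+10+5 = 31
Depot→S2→S1→S4→S3: 3+13+8+5 = 29
Depot→S2→S3→S1→S4: 3+6+10+8 = 27
Depot→S2→S3→S4→S1: 3+6+5+8 = 22
Depot→S2→S4→S1→S3: 3+4+8+10 = 25
Depot→S2→S4→S3→S1: 3+4+5+10 = 22
Depot→S3→S1→S2→S4: 9+10+13+4 = 36
Depot→S3→S1→S4→S2: 9+10+8+4 = 31
… (10 more)
The minimum is 22.
One shortest path: Depot → S2 → S3 → S4 → S1.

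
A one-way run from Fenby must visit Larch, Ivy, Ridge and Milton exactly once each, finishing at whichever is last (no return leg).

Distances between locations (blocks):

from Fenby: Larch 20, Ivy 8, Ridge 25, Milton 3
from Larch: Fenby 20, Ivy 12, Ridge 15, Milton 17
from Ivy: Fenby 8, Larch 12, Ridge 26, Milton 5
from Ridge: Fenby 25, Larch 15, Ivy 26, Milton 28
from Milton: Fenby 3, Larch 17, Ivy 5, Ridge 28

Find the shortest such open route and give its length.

Shortest open route: 35 blocks.

There are 4! = 24 possible orderings.
Fenby - Larch - Ivy - Ridge - Milton: 20+12+26+28 = 86
Fenby - Larch - Ivy - Milton - Ridge: 20+12+5+28 = 65
Fenby - Larch - Ridge - Ivy - Milton: 20+15+26+5 = 66
Fenby - Larch - Ridge - Milton - Ivy: 20+15+28+5 = 68
Fenby - Larch - Milton - Ivy - Ridge: 20+17+5+26 = 68
Fenby - Larch - Milton - Ridge - Ivy: 20+17+28+26 = 91
Fenby - Ivy - Larch - Ridge - Milton: 8+12+15+28 = 63
Fenby - Ivy - Larch - Milton - Ridge: 8+12+17+28 = 65
Fenby - Ivy - Ridge - Larch - Milton: 8+26+15+17 = 66
Fenby - Ivy - Ridge - Milton - Larch: 8+26+28+17 = 79
Fenby - Ivy - Milton - Larch - Ridge: 8+5+17+15 = 45
Fenby - Ivy - Milton - Ridge - Larch: 8+5+28+15 = 56
Fenby - Ridge - Larch - Ivy - Milton: 25+15+12+5 = 57
Fenby - Ridge - Larch - Milton - Ivy: 25+15+17+5 = 62
… (10 more)
Fenby - Milton - Ivy - Larch - Ridge: 3+5+12+15 = 35  ← best
The minimum is 35.
One shortest path: Fenby → Milton → Ivy → Larch → Ridge.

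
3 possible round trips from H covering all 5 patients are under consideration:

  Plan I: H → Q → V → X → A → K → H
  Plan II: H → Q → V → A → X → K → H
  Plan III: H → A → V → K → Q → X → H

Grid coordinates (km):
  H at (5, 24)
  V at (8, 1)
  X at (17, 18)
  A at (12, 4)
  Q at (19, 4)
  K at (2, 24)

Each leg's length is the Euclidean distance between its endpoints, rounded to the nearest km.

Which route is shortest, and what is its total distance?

Plan I: 24 + 11 + 19 + 15 + 22 + 3 = 94
Plan II: 24 + 11 + 5 + 15 + 16 + 3 = 74
Plan III: 21 + 5 + 24 + 26 + 14 + 13 = 103

74 km — Plan II is the shortest.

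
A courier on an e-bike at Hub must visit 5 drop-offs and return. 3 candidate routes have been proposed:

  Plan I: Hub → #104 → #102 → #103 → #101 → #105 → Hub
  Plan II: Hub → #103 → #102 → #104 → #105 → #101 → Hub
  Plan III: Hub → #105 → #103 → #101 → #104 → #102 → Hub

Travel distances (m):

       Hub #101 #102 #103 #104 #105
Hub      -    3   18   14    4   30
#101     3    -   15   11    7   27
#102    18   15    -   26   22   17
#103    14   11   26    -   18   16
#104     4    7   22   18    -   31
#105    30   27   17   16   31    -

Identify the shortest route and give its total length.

104 m — Plan III is the shortest.

Plan I: 4 + 22 + 26 + 11 + 27 + 30 = 120
Plan II: 14 + 26 + 22 + 31 + 27 + 3 = 123
Plan III: 30 + 16 + 11 + 7 + 22 + 18 = 104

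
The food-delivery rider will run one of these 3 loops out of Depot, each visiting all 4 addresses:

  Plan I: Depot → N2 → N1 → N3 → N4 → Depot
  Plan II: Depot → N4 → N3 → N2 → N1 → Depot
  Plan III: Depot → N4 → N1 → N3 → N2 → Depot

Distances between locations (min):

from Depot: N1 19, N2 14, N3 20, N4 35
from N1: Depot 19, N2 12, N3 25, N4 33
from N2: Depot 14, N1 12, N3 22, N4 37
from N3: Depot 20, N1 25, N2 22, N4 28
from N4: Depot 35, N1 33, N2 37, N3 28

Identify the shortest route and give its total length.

Shortest is Plan I, total 114 min.

Plan I: 14 + 12 + 25 + 28 + 35 = 114
Plan II: 35 + 28 + 22 + 12 + 19 = 116
Plan III: 35 + 33 + 25 + 22 + 14 = 129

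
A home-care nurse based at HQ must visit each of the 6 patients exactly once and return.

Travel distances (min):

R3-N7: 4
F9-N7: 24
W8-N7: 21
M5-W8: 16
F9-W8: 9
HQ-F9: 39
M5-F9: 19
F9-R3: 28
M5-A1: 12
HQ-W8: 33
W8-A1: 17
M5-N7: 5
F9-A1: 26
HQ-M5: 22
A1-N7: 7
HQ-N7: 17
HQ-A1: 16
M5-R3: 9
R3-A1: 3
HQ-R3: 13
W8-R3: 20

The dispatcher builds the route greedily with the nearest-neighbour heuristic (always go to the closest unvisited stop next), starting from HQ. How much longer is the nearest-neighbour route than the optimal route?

From HQ: R3=13, A1=16, N7=17, M5=22, W8=33, F9=39 → choose R3 (13).
From R3: A1=3, N7=4, M5=9, W8=20, F9=28 → choose A1 (3).
From A1: N7=7, M5=12, W8=17, F9=26 → choose N7 (7).
From N7: M5=5, W8=21, F9=24 → choose M5 (5).
From M5: W8=16, F9=19 → choose W8 (16).
From W8: F9=9 → choose F9 (9).
NN route HQ → R3 → A1 → N7 → M5 → W8 → F9 → HQ costs 92.
Optimal: HQ → R3 → A1 → W8 → F9 → M5 → N7 → HQ costs 83 (by enumerating all 360 distinct tours).
Excess = 92 − 83 = 9.

9 min longer than the optimal tour.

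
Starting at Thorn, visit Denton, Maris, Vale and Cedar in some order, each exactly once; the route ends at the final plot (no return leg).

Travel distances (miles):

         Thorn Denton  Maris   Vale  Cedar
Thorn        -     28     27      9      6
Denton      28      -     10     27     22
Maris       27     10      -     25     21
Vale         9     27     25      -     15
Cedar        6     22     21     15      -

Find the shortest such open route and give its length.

Minimum one-way distance = 55 miles.

There are 4! = 24 possible orderings.
Thorn - Denton - Maris - Vale - Cedar: 28+10+25+15 = 78
Thorn - Denton - Maris - Cedar - Vale: 28+10+21+15 = 74
Thorn - Denton - Vale - Maris - Cedar: 28+27+25+21 = 101
Thorn - Denton - Vale - Cedar - Maris: 28+27+15+21 = 91
Thorn - Denton - Cedar - Maris - Vale: 28+22+21+25 = 96
Thorn - Denton - Cedar - Vale - Maris: 28+22+15+25 = 90
Thorn - Maris - Denton - Vale - Cedar: 27+10+27+15 = 79
Thorn - Maris - Denton - Cedar - Vale: 27+10+22+15 = 74
Thorn - Maris - Vale - Denton - Cedar: 27+25+27+22 = 101
Thorn - Maris - Vale - Cedar - Denton: 27+25+15+22 = 89
Thorn - Maris - Cedar - Denton - Vale: 27+21+22+27 = 97
Thorn - Maris - Cedar - Vale - Denton: 27+21+15+27 = 90
Thorn - Vale - Denton - Maris - Cedar: 9+27+10+21 = 67
Thorn - Vale - Denton - Cedar - Maris: 9+27+22+21 = 79
… (10 more)
Thorn - Vale - Cedar - Maris - Denton: 9+15+21+10 = 55  ← best
The minimum is 55.
One shortest path: Thorn → Vale → Cedar → Maris → Denton.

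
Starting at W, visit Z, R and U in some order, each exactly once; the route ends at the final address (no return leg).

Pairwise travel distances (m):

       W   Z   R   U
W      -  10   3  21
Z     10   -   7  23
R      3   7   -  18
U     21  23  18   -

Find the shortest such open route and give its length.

Minimum one-way distance = 33 m.

There are 3! = 6 possible orderings.
W→Z→R→U: 10+7+18 = 35
W→Z→U→R: 10+23+18 = 51
W→R→Z→U: 3+7+23 = 33
W→R→U→Z: 3+18+23 = 44
W→U→Z→R: 21+23+7 = 51
W→U→R→Z: 21+18+7 = 46
The minimum is 33.
One shortest path: W → R → Z → U.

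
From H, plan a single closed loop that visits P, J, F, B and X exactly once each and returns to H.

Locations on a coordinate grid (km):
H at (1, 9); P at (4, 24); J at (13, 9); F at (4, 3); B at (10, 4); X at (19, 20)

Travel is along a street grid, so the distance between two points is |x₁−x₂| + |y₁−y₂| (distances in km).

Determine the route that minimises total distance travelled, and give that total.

Shortest round trip = 78 km.

H - P - J - F - B - X - H: 18+24+15+7+25+29 = 118
H - P - J - F - X - B - H: 18+24+15+32+25+14 = 128
H - P - J - B - F - X - H: 18+24+8+7+32+29 = 118
H - P - J - B - X - F - H: 18+24+8+25+32+9 = 116
H - P - J - X - F - B - H: 18+24+17+32+7+14 = 112
H - P - J - X - B - F - H: 18+24+17+25+7+9 = 100
H - P - F - J - B - X - H: 18+21+15+8+25+29 = 116
H - P - F - J - X - B - H: 18+21+15+17+25+14 = 110
H - P - F - B - J - X - H: 18+21+7+8+17+29 = 100
H - P - F - B - X - J - H: 18+21+7+25+17+12 = 100
H - P - F - X - J - B - H: 18+21+32+17+8+14 = 110
H - P - F - X - B - J - H: 18+21+32+25+8+12 = 116
H - P - B - J - F - X - H: 18+26+8+15+32+29 = 128
H - P - B - J - X - F - H: 18+26+8+17+32+9 = 110
… (46 more)
H - P - X - J - B - F - H: 18+19+17+8+7+9 = 78  ← best
The minimum is 78.
One optimal route: H → P → X → J → B → F → H (or its reverse).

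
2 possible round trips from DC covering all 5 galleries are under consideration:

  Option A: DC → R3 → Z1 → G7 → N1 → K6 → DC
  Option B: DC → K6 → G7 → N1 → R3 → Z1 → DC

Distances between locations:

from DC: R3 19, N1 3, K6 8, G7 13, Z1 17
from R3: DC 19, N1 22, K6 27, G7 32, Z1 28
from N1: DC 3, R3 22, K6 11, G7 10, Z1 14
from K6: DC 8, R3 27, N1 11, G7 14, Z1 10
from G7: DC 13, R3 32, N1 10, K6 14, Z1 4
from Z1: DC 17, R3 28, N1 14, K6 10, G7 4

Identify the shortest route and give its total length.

Shortest is Option A, total 80.

Option A: 19 + 28 + 4 + 10 + 11 + 8 = 80
Option B: 8 + 14 + 10 + 22 + 28 + 17 = 99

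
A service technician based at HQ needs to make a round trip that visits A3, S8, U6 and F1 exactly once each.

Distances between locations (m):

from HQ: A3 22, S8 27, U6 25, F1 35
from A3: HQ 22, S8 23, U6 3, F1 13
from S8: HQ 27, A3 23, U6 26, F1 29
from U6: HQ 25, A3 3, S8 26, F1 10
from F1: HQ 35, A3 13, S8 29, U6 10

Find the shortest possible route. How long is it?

HQ→A3→S8→U6→F1→HQ: 22+23+26+10+35 = 116
HQ→A3→S8→F1→U6→HQ: 22+23+29+10+25 = 109
HQ→A3→U6→S8→F1→HQ: 22+3+26+29+35 = 115
HQ→A3→U6→F1→S8→HQ: 22+3+10+29+27 = 91
HQ→A3→F1→S8→U6→HQ: 22+13+29+26+25 = 115
HQ→A3→F1→U6→S8→HQ: 22+13+10+26+27 = 98
HQ→S8→A3→U6→F1→HQ: 27+23+3+10+35 = 98
HQ→S8→A3→F1→U6→HQ: 27+23+13+10+25 = 98
HQ→S8→U6→A3→F1→HQ: 27+26+3+13+35 = 104
HQ→S8→F1→A3→U6→HQ: 27+29+13+3+25 = 97
HQ→U6→A3→S8→F1→HQ: 25+3+23+29+35 = 115
HQ→U6→S8→A3→F1→HQ: 25+26+23+13+35 = 122
The minimum is 91.
One optimal route: HQ → A3 → U6 → F1 → S8 → HQ (or its reverse).

Minimum total distance: 91 m.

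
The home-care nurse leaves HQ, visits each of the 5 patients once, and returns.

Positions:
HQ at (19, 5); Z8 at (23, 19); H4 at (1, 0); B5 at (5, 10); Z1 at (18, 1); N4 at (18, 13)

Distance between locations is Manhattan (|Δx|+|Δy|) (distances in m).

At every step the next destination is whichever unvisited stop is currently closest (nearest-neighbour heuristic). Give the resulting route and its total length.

Nearest-neighbour total = 92 m; route HQ → Z1 → N4 → Z8 → B5 → H4 → HQ.

HQ → [Z1:5 / N4:9 / Z8:18 / B5:19 / H4:23] → Z1 (5)
Z1 → [N4:12 / H4:18 / B5:22 / Z8:23] → N4 (12)
N4 → [Z8:11 / B5:16 / H4:30] → Z8 (11)
Z8 → [B5:27 / H4:41] → B5 (27)
B5 → [H4:14] → H4 (14)
Return H4→HQ: 23.
Total = 5 + 12 + 11 + 27 + 14 + 23 = 92.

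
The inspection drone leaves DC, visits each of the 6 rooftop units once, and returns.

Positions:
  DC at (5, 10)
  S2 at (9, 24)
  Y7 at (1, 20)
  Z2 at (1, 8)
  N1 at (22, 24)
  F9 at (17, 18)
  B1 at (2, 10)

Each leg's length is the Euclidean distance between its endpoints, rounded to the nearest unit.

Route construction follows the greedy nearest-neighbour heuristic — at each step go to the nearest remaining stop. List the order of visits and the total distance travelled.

At DC the remaining stops are B1 3, Z2 4, Y7 11, F9 14, S2 15, N1 22; go to B1.
At B1 the remaining stops are Z2 2, Y7 10, S2 16, F9 17, N1 24; go to Z2.
At Z2 the remaining stops are Y7 12, S2 18, F9 19, N1 26; go to Y7.
At Y7 the remaining stops are S2 9, F9 16, N1 21; go to S2.
At S2 the remaining stops are F9 10, N1 13; go to F9.
At F9 the remaining stops are N1 8; go to N1.
Return N1→DC: 22.
Total = 3 + 2 + 12 + 9 + 10 + 8 + 22 = 66.

66 along DC → B1 → Z2 → Y7 → S2 → F9 → N1 → DC.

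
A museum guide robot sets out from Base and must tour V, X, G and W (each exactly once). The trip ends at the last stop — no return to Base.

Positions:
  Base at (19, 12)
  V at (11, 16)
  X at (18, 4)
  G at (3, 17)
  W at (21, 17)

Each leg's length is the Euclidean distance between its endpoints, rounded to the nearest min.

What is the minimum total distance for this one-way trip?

There are 4! = 24 possible orderings.
Base→V→X→G→W: 9+14+20+18 = 61
Base→V→X→W→G: 9+14+13+18 = 54
Base→V→G→X→W: 9+8+20+13 = 50
Base→V→G→W→X: 9+8+18+13 = 48
Base→V→W→X→G: 9+10+13+20 = 52
Base→V→W→G→X: 9+10+18+20 = 57
Base→X→V→G→W: 8+14+8+18 = 48
Base→X→V→W→G: 8+14+10+18 = 50
Base→X→G→V→W: 8+20+8+10 = 46
Base→X→G→W→V: 8+20+18+10 = 56
Base→X→W→V→G: 8+13+10+8 = 39
Base→X→W→G→V: 8+13+18+8 = 47
Base→G→V→X→W: 17+8+14+13 = 52
Base→G→V→W→X: 17+8+10+13 = 48
… (10 more)
The minimum is 39.
One shortest path: Base → X → W → V → G.

Shortest open route: 39 min.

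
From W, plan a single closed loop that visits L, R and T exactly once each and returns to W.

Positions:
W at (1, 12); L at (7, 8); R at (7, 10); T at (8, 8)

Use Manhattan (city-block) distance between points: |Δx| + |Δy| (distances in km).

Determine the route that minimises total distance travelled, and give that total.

Shortest round trip = 22 km.

There are 3 distinct closed tours to check (reversals are equivalent).
W → L → R → T → W: 10+2+3+11 = 26
W → L → T → R → W: 10+1+3+8 = 22
W → R → L → T → W: 8+2+1+11 = 22
The minimum is 22.
One optimal route: W → L → T → R → W (or its reverse).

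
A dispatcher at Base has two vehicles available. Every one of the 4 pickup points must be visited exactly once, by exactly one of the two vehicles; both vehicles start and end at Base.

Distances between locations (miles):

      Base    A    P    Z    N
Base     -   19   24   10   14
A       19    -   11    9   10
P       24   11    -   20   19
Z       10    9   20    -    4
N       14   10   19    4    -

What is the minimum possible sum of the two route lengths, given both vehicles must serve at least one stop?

Try each way of splitting the stops between the two vehicles (each non-empty) and, for each split, find the best tour for each vehicle:
  {A} + {P, Z, N}: 38 + 57 = 95
  {P} + {A, Z, N}: 48 + 43 = 91
  {A, P} + {Z, N}: 54 + 28 = 82
  {Z} + {A, P, N}: 20 + 59 = 79
  {A, Z} + {P, N}: 38 + 57 = 95
  {P, Z} + {A, N}: 54 + 43 = 97
  … (7 splits in total)
Best: vehicle 1 Base → Z → Base = 20; vehicle 2 Base → P → A → N → Base = 59; combined 79.

79 miles — the smallest possible combined total.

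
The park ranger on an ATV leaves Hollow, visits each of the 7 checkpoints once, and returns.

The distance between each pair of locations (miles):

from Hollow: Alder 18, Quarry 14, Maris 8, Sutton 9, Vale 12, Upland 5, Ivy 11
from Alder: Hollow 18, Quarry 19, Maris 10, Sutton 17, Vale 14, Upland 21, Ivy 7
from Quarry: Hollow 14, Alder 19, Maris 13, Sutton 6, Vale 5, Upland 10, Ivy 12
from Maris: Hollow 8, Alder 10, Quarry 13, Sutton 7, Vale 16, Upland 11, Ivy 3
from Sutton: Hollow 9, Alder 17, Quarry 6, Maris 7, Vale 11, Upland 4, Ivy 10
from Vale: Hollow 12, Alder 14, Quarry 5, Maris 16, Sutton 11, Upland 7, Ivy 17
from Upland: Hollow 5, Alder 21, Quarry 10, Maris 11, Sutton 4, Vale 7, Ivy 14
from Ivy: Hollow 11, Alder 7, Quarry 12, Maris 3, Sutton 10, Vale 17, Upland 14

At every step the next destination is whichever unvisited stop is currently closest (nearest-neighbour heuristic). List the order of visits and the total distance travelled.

From Hollow: distances to unvisited — Upland=5, Maris=8, Sutton=9, Ivy=11, Vale=12, Quarry=14, Alder=18. Nearest is Upland (5).
From Upland: distances to unvisited — Sutton=4, Vale=7, Quarry=10, Maris=11, Ivy=14, Alder=21. Nearest is Sutton (4).
From Sutton: distances to unvisited — Quarry=6, Maris=7, Ivy=10, Vale=11, Alder=17. Nearest is Quarry (6).
From Quarry: distances to unvisited — Vale=5, Ivy=12, Maris=13, Alder=19. Nearest is Vale (5).
From Vale: distances to unvisited — Alder=14, Maris=16, Ivy=17. Nearest is Alder (14).
From Alder: distances to unvisited — Ivy=7, Maris=10. Nearest is Ivy (7).
From Ivy: distances to unvisited — Maris=3. Nearest is Maris (3).
Return Maris→Hollow: 8.
Total = 5 + 4 + 6 + 5 + 14 + 7 + 3 + 8 = 52.

52 miles along Hollow → Upland → Sutton → Quarry → Vale → Alder → Ivy → Maris → Hollow.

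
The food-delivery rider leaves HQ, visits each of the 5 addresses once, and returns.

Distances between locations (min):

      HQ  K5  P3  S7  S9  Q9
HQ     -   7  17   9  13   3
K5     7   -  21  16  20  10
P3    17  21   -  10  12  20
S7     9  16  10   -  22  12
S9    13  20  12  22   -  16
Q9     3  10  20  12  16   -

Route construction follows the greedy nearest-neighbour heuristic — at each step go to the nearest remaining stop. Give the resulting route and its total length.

64 min along HQ → Q9 → K5 → S7 → P3 → S9 → HQ.

At HQ the remaining stops are Q9 3, K5 7, S7 9, S9 13, P3 17; go to Q9.
At Q9 the remaining stops are K5 10, S7 12, S9 16, P3 20; go to K5.
At K5 the remaining stops are S7 16, S9 20, P3 21; go to S7.
At S7 the remaining stops are P3 10, S9 22; go to P3.
At P3 the remaining stops are S9 12; go to S9.
Return S9→HQ: 13.
Total = 3 + 10 + 16 + 10 + 12 + 13 = 64.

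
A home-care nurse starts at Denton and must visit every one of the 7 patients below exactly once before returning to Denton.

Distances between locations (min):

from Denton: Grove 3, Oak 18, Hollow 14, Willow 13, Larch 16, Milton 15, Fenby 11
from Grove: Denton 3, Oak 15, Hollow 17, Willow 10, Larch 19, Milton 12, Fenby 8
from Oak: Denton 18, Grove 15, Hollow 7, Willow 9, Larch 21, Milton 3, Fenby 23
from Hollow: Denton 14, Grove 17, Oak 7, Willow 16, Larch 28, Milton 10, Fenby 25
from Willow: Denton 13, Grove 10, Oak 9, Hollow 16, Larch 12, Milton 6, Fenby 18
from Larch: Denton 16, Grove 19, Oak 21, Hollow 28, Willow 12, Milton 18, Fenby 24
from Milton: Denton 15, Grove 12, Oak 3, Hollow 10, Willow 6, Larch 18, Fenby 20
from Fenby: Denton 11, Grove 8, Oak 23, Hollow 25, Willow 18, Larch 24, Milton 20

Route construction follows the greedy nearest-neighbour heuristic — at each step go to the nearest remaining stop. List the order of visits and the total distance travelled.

89 min along Denton → Grove → Fenby → Willow → Milton → Oak → Hollow → Larch → Denton.

From Denton: distances to unvisited — Grove=3, Fenby=11, Willow=13, Hollow=14, Milton=15, Larch=16, Oak=18. Nearest is Grove (3).
From Grove: distances to unvisited — Fenby=8, Willow=10, Milton=12, Oak=15, Hollow=17, Larch=19. Nearest is Fenby (8).
From Fenby: distances to unvisited — Willow=18, Milton=20, Oak=23, Larch=24, Hollow=25. Nearest is Willow (18).
From Willow: distances to unvisited — Milton=6, Oak=9, Larch=12, Hollow=16. Nearest is Milton (6).
From Milton: distances to unvisited — Oak=3, Hollow=10, Larch=18. Nearest is Oak (3).
From Oak: distances to unvisited — Hollow=7, Larch=21. Nearest is Hollow (7).
From Hollow: distances to unvisited — Larch=28. Nearest is Larch (28).
Return Larch→Denton: 16.
Total = 3 + 8 + 18 + 6 + 3 + 7 + 28 + 16 = 89.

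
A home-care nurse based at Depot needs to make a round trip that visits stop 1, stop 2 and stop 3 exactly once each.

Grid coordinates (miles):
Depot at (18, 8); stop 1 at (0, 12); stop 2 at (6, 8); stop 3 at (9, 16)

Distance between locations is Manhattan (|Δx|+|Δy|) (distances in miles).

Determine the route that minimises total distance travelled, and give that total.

52 miles — the shortest possible round trip.

There are 3 distinct closed tours to check (reversals are equivalent).
Depot-stop 1-stop 2-stop 3-Depot: 22+10+11+17 = 60
Depot-stop 1-stop 3-stop 2-Depot: 22+13+11+12 = 58
Depot-stop 2-stop 1-stop 3-Depot: 12+10+13+17 = 52
The minimum is 52.
One optimal route: Depot → stop 2 → stop 1 → stop 3 → Depot (or its reverse).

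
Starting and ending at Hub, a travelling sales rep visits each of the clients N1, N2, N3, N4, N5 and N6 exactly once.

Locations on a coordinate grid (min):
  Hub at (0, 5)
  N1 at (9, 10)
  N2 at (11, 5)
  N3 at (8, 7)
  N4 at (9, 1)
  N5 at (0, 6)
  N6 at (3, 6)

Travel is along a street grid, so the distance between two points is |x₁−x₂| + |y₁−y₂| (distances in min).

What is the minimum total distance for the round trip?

Minimum total distance: 40 min.

With 6 stops there are 6!/2 = 360 distinct round trips (a route and its reverse cost the same).
Hub - N1 - N2 - N3 - N4 - N5 - N6 - Hub: 14+7+5+7+14+3+4 = 54
Hub - N1 - N2 - N3 - N4 - N6 - N5 - Hub: 14+7+5+7+11+3+1 = 48
Hub - N1 - N2 - N3 - N5 - N4 - N6 - Hub: 14+7+5+9+14+11+4 = 64
Hub - N1 - N2 - N3 - N5 - N6 - N4 - Hub: 14+7+5+9+3+11+13 = 62
Hub - N1 - N2 - N3 - N6 - N4 - N5 - Hub: 14+7+5+6+11+14+1 = 58
Hub - N1 - N2 - N3 - N6 - N5 - N4 - Hub: 14+7+5+6+3+14+13 = 62
Hub - N1 - N2 - N4 - N3 - N5 - N6 - Hub: 14+7+6+7+9+3+4 = 50
Hub - N1 - N2 - N4 - N3 - N6 - N5 - Hub: 14+7+6+7+6+3+1 = 44
… (352 more)
Hub - N2 - N4 - N1 - N3 - N6 - N5 - Hub: 11+6+9+4+6+3+1 = 40  ← best
The minimum is 40.
One optimal route: Hub → N2 → N4 → N1 → N3 → N6 → N5 → Hub (or its reverse).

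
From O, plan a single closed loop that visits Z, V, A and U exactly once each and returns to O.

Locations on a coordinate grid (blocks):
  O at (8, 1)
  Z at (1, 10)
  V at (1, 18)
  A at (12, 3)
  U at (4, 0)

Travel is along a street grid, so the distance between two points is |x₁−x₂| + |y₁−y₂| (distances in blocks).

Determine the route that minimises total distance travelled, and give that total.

O→Z→V→A→U→O: 16+8+26+11+5 = 66
O→Z→V→U→A→O: 16+8+21+11+6 = 62
O→Z→A→V→U→O: 16+18+26+21+5 = 86
O→Z→A→U→V→O: 16+18+11+21+24 = 90
O→Z→U→V→A→O: 16+13+21+26+6 = 82
O→Z→U→A→V→O: 16+13+11+26+24 = 90
O→V→Z→A→U→O: 24+8+18+11+5 = 66
O→V→Z→U→A→O: 24+8+13+11+6 = 62
O→V→A→Z→U→O: 24+26+18+13+5 = 86
O→V→U→Z→A→O: 24+21+13+18+6 = 82
O→A→Z→V→U→O: 6+18+8+21+5 = 58
O→A→V→Z→U→O: 6+26+8+13+5 = 58
The minimum is 58.
One optimal route: O → A → Z → V → U → O (or its reverse).

Shortest round trip = 58 blocks.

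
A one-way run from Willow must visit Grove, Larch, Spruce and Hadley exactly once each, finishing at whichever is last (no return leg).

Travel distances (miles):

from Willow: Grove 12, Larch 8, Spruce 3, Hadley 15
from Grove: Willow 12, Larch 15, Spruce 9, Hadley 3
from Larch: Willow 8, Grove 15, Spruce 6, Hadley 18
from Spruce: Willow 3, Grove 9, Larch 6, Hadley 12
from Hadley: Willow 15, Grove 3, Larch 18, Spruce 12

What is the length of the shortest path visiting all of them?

26 miles — the minimum one-way total.

There are 4! = 24 possible orderings.
Willow→Grove→Larch→Spruce→Hadley: 12+15+6+12 = 45
Willow→Grove→Larch→Hadley→Spruce: 12+15+18+12 = 57
Willow→Grove→Spruce→Larch→Hadley: 12+9+6+18 = 45
Willow→Grove→Spruce→Hadley→Larch: 12+9+12+18 = 51
Willow→Grove→Hadley→Larch→Spruce: 12+3+18+6 = 39
Willow→Grove→Hadley→Spruce→Larch: 12+3+12+6 = 33
Willow→Larch→Grove→Spruce→Hadley: 8+15+9+12 = 44
Willow→Larch→Grove→Hadley→Spruce: 8+15+3+12 = 38
Willow→Larch→Spruce→Grove→Hadley: 8+6+9+3 = 26
Willow→Larch→Spruce→Hadley→Grove: 8+6+12+3 = 29
Willow→Larch→Hadley→Grove→Spruce: 8+18+3+9 = 38
Willow→Larch→Hadley→Spruce→Grove: 8+18+12+9 = 47
Willow→Spruce→Grove→Larch→Hadley: 3+9+15+18 = 45
Willow→Spruce→Grove→Hadley→Larch: 3+9+3+18 = 33
… (10 more)
The minimum is 26.
One shortest path: Willow → Larch → Spruce → Grove → Hadley.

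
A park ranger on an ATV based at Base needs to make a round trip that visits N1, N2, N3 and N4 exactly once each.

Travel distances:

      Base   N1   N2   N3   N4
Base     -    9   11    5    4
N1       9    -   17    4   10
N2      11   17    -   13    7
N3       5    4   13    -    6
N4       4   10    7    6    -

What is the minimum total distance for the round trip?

Shortest round trip = 37.

There are 12 distinct closed tours to check (reversals are equivalent).
Base→N1→N2→N3→N4→Base: 9+17+13+6+4 = 49
Base→N1→N2→N4→N3→Base: 9+17+7+6+5 = 44
Base→N1→N3→N2→N4→Base: 9+4+13+7+4 = 37
Base→N1→N3→N4→N2→Base: 9+4+6+7+11 = 37
Base→N1→N4→N2→N3→Base: 9+10+7+13+5 = 44
Base→N1→N4→N3→N2→Base: 9+10+6+13+11 = 49
Base→N2→N1→N3→N4→Base: 11+17+4+6+4 = 42
Base→N2→N1→N4→N3→Base: 11+17+10+6+5 = 49
Base→N2→N3→N1→N4→Base: 11+13+4+10+4 = 42
Base→N2→N4→N1→N3→Base: 11+7+10+4+5 = 37
Base→N3→N1→N2→N4→Base: 5+4+17+7+4 = 37
Base→N3→N2→N1→N4→Base: 5+13+17+10+4 = 49
The minimum is 37.
One optimal route: Base → N1 → N3 → N2 → N4 → Base (or its reverse).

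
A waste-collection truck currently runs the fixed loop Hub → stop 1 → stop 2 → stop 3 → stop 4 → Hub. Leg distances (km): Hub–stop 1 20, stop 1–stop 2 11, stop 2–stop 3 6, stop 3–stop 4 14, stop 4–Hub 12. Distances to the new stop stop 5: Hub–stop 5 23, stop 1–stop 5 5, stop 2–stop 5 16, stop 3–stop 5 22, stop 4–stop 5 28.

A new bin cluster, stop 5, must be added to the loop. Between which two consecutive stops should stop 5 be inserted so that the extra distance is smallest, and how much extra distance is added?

Insertion cost between consecutive stops i–j is d(i,stop 5) + d(stop 5,j) − d(i,j):
  between Hub and stop 1: 23 + 5 − 20 = 8
  between stop 1 and stop 2: 5 + 16 − 11 = 10
  between stop 2 and stop 3: 16 + 22 − 6 = 32
  between stop 3 and stop 4: 22 + 28 − 14 = 36
  between stop 4 and Hub: 28 + 23 − 12 = 39
Cheapest insertion is between Hub and stop 1, adding 8.
New total = 63 + 8 = 71.

Minimum extra distance: 8 km, inserting stop 5 between Hub and stop 1.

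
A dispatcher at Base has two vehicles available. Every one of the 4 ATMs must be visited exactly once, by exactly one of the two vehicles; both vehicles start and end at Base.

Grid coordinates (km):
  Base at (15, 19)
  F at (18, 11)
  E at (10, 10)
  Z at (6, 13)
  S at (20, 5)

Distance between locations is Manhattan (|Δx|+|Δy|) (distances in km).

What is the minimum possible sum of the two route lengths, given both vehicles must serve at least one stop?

74 km — the smallest possible combined total.

Check every non-empty split of the stops between the two vehicles; for each half take its own optimal tour:
  {F} + {E, Z, S}: 22 + 56 = 78
  {E} + {F, Z, S}: 28 + 56 = 84
  {F, E} + {Z, S}: 34 + 56 = 90
  {Z} + {F, E, S}: 30 + 48 = 78
  {F, Z} + {E, S}: 40 + 48 = 88
  {E, Z} + {F, S}: 36 + 38 = 74
  … (7 splits in total)
Best: vehicle 1 Base → E → Z → Base = 36; vehicle 2 Base → F → S → Base = 38; combined 74.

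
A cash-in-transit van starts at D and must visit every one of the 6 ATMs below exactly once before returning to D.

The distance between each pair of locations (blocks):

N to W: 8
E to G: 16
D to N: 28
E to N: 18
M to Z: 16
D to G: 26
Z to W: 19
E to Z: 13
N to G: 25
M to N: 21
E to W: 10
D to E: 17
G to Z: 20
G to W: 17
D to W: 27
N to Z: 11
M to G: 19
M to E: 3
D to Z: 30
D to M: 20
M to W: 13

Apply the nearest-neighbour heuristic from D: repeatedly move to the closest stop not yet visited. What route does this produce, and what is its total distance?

98 blocks along D → E → M → W → N → Z → G → D.

At D the remaining stops are E 17, M 20, G 26, W 27, N 28, Z 30; go to E.
At E the remaining stops are M 3, W 10, Z 13, G 16, N 18; go to M.
At M the remaining stops are W 13, Z 16, G 19, N 21; go to W.
At W the remaining stops are N 8, G 17, Z 19; go to N.
At N the remaining stops are Z 11, G 25; go to Z.
At Z the remaining stops are G 20; go to G.
Return G→D: 26.
Total = 17 + 3 + 13 + 8 + 11 + 20 + 26 = 98.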